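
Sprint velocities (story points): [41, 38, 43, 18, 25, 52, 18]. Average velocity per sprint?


Formula: Avg velocity = Total points / Number of sprints
Points: [41, 38, 43, 18, 25, 52, 18]
Sum = 41 + 38 + 43 + 18 + 25 + 52 + 18 = 235
Avg velocity = 235 / 7 = 33.57 points/sprint

33.57 points/sprint


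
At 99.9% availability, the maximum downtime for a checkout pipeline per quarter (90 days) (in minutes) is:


Formula: allowed downtime = period * (100 - SLA) / 100
Period (quarter (90 days)) = 129600 minutes
Unavailability fraction = (100 - 99.9) / 100
Allowed downtime = 129600 * (100 - 99.9) / 100
Allowed downtime = 129.6 minutes

129.6 minutes


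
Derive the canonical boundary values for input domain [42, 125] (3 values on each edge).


Range: [42, 125]
Boundaries: just below min, min, min+1, max-1, max, just above max
Values: [41, 42, 43, 124, 125, 126]

[41, 42, 43, 124, 125, 126]


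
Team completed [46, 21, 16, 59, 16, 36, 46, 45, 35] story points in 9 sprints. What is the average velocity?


Formula: Avg velocity = Total points / Number of sprints
Points: [46, 21, 16, 59, 16, 36, 46, 45, 35]
Sum = 46 + 21 + 16 + 59 + 16 + 36 + 46 + 45 + 35 = 320
Avg velocity = 320 / 9 = 35.56 points/sprint

35.56 points/sprint


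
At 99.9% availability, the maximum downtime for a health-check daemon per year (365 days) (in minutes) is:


Formula: allowed downtime = period * (100 - SLA) / 100
Period (year (365 days)) = 525600 minutes
Unavailability fraction = (100 - 99.9) / 100
Allowed downtime = 525600 * (100 - 99.9) / 100
Allowed downtime = 525.6 minutes

525.6 minutes


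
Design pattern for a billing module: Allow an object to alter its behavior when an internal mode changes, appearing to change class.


This matches the State pattern

State


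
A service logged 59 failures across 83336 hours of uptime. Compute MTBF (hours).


Formula: MTBF = Total operating time / Number of failures
MTBF = 83336 / 59
MTBF = 1412.47 hours

1412.47 hours


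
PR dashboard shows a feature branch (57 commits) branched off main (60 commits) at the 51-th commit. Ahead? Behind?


Common ancestor: commit #51
feature commits after divergence: 57 - 51 = 6
main commits after divergence: 60 - 51 = 9
feature is 6 commits ahead of main
main is 9 commits ahead of feature

feature ahead: 6, main ahead: 9


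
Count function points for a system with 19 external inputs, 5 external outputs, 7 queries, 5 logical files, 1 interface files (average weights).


UFP = EI*4 + EO*5 + EQ*4 + ILF*10 + EIF*7
UFP = 19*4 + 5*5 + 7*4 + 5*10 + 1*7
UFP = 76 + 25 + 28 + 50 + 7
UFP = 186

186


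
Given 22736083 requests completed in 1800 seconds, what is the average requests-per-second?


Formula: throughput = requests / seconds
throughput = 22736083 / 1800
throughput = 12631.16 requests/second

12631.16 requests/second


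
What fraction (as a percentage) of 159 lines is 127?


Coverage = covered / total * 100
Coverage = 127 / 159 * 100
Coverage = 79.87%

79.87%


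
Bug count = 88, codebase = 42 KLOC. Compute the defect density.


Defect density = defects / KLOC
Defect density = 88 / 42
Defect density = 2.095 defects/KLOC

2.095 defects/KLOC


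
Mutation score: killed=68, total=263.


Mutation score = killed / total * 100
Mutation score = 68 / 263 * 100
Mutation score = 25.86%

25.86%


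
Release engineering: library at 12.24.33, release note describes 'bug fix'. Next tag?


Current: 12.24.33
Change category: 'bug fix' → patch bump
SemVer rule: patch bump → increment PATCH (MAJOR and MINOR unchanged)
New: 12.24.34

12.24.34


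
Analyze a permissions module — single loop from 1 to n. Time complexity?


Reasoning: one pass through n items
Complexity: O(n)

O(n)


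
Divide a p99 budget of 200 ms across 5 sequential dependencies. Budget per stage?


Formula: per_stage = total_budget / stages
per_stage = 200 / 5
per_stage = 40.0 ms

40.0 ms


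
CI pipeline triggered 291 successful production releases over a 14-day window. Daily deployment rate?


Formula: deployments per day = releases / days
= 291 / 14
= 20.786 deploys/day
(equivalently, 145.5 deploys/week)

20.786 deploys/day


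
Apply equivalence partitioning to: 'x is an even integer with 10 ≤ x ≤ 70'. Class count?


Constraint: even integers in [10, 70]
Class 1: x < 10 — out-of-range invalid
Class 2: x in [10,70] but odd — wrong type invalid
Class 3: x in [10,70] and even — valid
Class 4: x > 70 — out-of-range invalid
Total equivalence classes: 4

4 equivalence classes


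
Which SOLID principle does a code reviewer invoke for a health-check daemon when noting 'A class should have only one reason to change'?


This describes the Single Responsibility Principle (SRP)

Single Responsibility Principle (SRP)


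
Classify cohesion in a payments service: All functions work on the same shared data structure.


Reasoning: Functions share data
Type: Communicational cohesion

Communicational cohesion


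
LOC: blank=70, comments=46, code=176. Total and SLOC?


Total LOC = blank + comment + code
Total LOC = 70 + 46 + 176 = 292
SLOC (source only) = code = 176

Total LOC: 292, SLOC: 176


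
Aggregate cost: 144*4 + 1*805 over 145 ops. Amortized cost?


Formula: Amortized cost = Total cost / Operations
Total cost = (144 * 4) + (1 * 805)
Total cost = 576 + 805 = 1381
Amortized = 1381 / 145 = 9.5241

9.5241


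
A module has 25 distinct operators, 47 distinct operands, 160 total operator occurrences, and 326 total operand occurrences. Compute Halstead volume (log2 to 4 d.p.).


Formula: V = N * log2(η), where N = N1 + N2 and η = η1 + η2
η = 25 + 47 = 72
N = 160 + 326 = 486
log2(72) ≈ 6.1699
V = 486 * 6.1699 = 2998.57

2998.57


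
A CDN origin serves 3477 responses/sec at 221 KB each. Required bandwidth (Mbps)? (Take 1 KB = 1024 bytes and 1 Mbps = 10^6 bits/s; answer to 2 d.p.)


Formula: Mbps = payload_bytes * RPS * 8 / 1e6
Payload per request = 221 KB = 221 * 1024 = 226304 bytes
Total bytes/sec = 226304 * 3477 = 786859008
Total bits/sec = 786859008 * 8 = 6294872064
Mbps = 6294872064 / 1e6 = 6294.87

6294.87 Mbps


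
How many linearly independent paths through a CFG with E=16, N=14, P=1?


Formula: V(G) = E - N + 2P
V(G) = 16 - 14 + 2*1
V(G) = 2 + 2
V(G) = 4

4


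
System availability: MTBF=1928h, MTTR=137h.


Availability = MTBF / (MTBF + MTTR)
Availability = 1928 / (1928 + 137)
Availability = 1928 / 2065
Availability = 93.3656%

93.3656%


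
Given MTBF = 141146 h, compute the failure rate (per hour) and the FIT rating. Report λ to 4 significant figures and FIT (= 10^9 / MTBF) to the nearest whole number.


Formula: λ = 1 / MTBF; FIT = λ × 1e9 = 1e9 / MTBF
λ = 1 / 141146 ≈ 7.085e-06 failures/hour
FIT = 1e9 / 141146 ≈ 7085 failures per 1e9 hours (nearest whole number)

λ = 7.085e-06 /h, FIT = 7085


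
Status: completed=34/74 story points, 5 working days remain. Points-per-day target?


Formula: Required rate = Remaining points / Days left
Remaining = 74 - 34 = 40 points
Required rate = 40 / 5 = 8.0 points/day

8.0 points/day


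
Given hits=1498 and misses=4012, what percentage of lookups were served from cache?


Formula: hit rate = hits / (hits + misses) * 100
hit rate = 1498 / (1498 + 4012) * 100
hit rate = 1498 / 5510 * 100
hit rate = 27.19%

27.19%


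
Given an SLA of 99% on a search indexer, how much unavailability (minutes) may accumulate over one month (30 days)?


Formula: allowed downtime = period * (100 - SLA) / 100
Period (month (30 days)) = 43200 minutes
Unavailability fraction = (100 - 99.0) / 100
Allowed downtime = 43200 * (100 - 99.0) / 100
Allowed downtime = 432.0 minutes

432.0 minutes


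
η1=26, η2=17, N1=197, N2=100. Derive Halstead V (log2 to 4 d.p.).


Formula: V = N * log2(η), where N = N1 + N2 and η = η1 + η2
η = 26 + 17 = 43
N = 197 + 100 = 297
log2(43) ≈ 5.4263
V = 297 * 5.4263 = 1611.61

1611.61


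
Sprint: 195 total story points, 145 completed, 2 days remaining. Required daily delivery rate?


Formula: Required rate = Remaining points / Days left
Remaining = 195 - 145 = 50 points
Required rate = 50 / 2 = 25.0 points/day

25.0 points/day


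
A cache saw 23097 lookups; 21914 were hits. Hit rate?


Formula: hit rate = hits / (hits + misses) * 100
hit rate = 21914 / (21914 + 1183) * 100
hit rate = 21914 / 23097 * 100
hit rate = 94.88%

94.88%


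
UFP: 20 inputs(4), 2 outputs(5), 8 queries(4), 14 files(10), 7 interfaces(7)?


UFP = EI*4 + EO*5 + EQ*4 + ILF*10 + EIF*7
UFP = 20*4 + 2*5 + 8*4 + 14*10 + 7*7
UFP = 80 + 10 + 32 + 140 + 49
UFP = 311

311


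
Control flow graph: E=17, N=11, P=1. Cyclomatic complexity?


Formula: V(G) = E - N + 2P
V(G) = 17 - 11 + 2*1
V(G) = 6 + 2
V(G) = 8

8


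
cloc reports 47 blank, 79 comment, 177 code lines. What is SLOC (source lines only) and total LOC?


Total LOC = blank + comment + code
Total LOC = 47 + 79 + 177 = 303
SLOC (source only) = code = 177

Total LOC: 303, SLOC: 177


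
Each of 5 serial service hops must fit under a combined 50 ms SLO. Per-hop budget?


Formula: per_stage = total_budget / stages
per_stage = 50 / 5
per_stage = 10.0 ms

10.0 ms


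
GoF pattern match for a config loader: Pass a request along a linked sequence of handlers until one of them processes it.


This matches the Chain of Responsibility pattern

Chain of Responsibility


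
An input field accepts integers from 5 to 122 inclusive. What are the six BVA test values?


Range: [5, 122]
Boundaries: just below min, min, min+1, max-1, max, just above max
Values: [4, 5, 6, 121, 122, 123]

[4, 5, 6, 121, 122, 123]


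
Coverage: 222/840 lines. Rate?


Coverage = covered / total * 100
Coverage = 222 / 840 * 100
Coverage = 26.43%

26.43%


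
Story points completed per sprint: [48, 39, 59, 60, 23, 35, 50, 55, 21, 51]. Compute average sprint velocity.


Formula: Avg velocity = Total points / Number of sprints
Points: [48, 39, 59, 60, 23, 35, 50, 55, 21, 51]
Sum = 48 + 39 + 59 + 60 + 23 + 35 + 50 + 55 + 21 + 51 = 441
Avg velocity = 441 / 10 = 44.1 points/sprint

44.1 points/sprint


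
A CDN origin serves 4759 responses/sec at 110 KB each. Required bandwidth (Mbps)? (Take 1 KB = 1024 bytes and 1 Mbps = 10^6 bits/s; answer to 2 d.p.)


Formula: Mbps = payload_bytes * RPS * 8 / 1e6
Payload per request = 110 KB = 110 * 1024 = 112640 bytes
Total bytes/sec = 112640 * 4759 = 536053760
Total bits/sec = 536053760 * 8 = 4288430080
Mbps = 4288430080 / 1e6 = 4288.43

4288.43 Mbps


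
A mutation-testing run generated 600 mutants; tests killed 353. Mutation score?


Mutation score = killed / total * 100
Mutation score = 353 / 600 * 100
Mutation score = 58.83%

58.83%


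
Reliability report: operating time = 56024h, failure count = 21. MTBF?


Formula: MTBF = Total operating time / Number of failures
MTBF = 56024 / 21
MTBF = 2667.81 hours

2667.81 hours


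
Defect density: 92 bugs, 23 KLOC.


Defect density = defects / KLOC
Defect density = 92 / 23
Defect density = 4.0 defects/KLOC

4.0 defects/KLOC


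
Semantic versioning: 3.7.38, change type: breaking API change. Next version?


Current: 3.7.38
Change category: 'breaking API change' → major bump
SemVer rule: major bump → increment MAJOR, reset MINOR and PATCH to 0
New: 4.0.0

4.0.0


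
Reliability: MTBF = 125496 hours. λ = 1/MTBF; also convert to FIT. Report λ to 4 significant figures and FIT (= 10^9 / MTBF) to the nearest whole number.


Formula: λ = 1 / MTBF; FIT = λ × 1e9 = 1e9 / MTBF
λ = 1 / 125496 ≈ 7.968e-06 failures/hour
FIT = 1e9 / 125496 ≈ 7968 failures per 1e9 hours (nearest whole number)

λ = 7.968e-06 /h, FIT = 7968


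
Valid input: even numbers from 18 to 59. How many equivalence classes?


Constraint: even integers in [18, 59]
Class 1: x < 18 — out-of-range invalid
Class 2: x in [18,59] but odd — wrong type invalid
Class 3: x in [18,59] and even — valid
Class 4: x > 59 — out-of-range invalid
Total equivalence classes: 4

4 equivalence classes


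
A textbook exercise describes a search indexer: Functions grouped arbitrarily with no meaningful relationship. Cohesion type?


Reasoning: Worst: random grouping
Type: Coincidental cohesion

Coincidental cohesion


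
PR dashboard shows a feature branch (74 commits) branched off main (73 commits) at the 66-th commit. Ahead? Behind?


Common ancestor: commit #66
feature commits after divergence: 74 - 66 = 8
main commits after divergence: 73 - 66 = 7
feature is 8 commits ahead of main
main is 7 commits ahead of feature

feature ahead: 8, main ahead: 7


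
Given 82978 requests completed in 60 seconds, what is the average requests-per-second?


Formula: throughput = requests / seconds
throughput = 82978 / 60
throughput = 1382.97 requests/second

1382.97 requests/second


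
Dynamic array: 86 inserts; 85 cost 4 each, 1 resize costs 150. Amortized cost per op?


Formula: Amortized cost = Total cost / Operations
Total cost = (85 * 4) + (1 * 150)
Total cost = 340 + 150 = 490
Amortized = 490 / 86 = 5.6977

5.6977


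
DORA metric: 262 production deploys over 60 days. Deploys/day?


Formula: deployments per day = releases / days
= 262 / 60
= 4.367 deploys/day
(equivalently, 30.57 deploys/week)

4.367 deploys/day


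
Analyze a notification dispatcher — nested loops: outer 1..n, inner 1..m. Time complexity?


Reasoning: product of independent bounds
Complexity: O(n*m)

O(n*m)


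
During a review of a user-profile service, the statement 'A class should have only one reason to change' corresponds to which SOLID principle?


This describes the Single Responsibility Principle (SRP)

Single Responsibility Principle (SRP)


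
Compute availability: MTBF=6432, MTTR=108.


Availability = MTBF / (MTBF + MTTR)
Availability = 6432 / (6432 + 108)
Availability = 6432 / 6540
Availability = 98.3486%

98.3486%


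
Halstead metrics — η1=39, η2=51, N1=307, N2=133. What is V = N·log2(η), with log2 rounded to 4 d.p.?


Formula: V = N * log2(η), where N = N1 + N2 and η = η1 + η2
η = 39 + 51 = 90
N = 307 + 133 = 440
log2(90) ≈ 6.4919
V = 440 * 6.4919 = 2856.44

2856.44


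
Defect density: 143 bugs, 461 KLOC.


Defect density = defects / KLOC
Defect density = 143 / 461
Defect density = 0.31 defects/KLOC

0.31 defects/KLOC


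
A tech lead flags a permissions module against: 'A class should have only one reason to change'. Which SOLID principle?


This describes the Single Responsibility Principle (SRP)

Single Responsibility Principle (SRP)


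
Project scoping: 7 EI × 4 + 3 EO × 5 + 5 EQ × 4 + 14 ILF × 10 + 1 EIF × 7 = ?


UFP = EI*4 + EO*5 + EQ*4 + ILF*10 + EIF*7
UFP = 7*4 + 3*5 + 5*4 + 14*10 + 1*7
UFP = 28 + 15 + 20 + 140 + 7
UFP = 210

210


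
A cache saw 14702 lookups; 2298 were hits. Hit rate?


Formula: hit rate = hits / (hits + misses) * 100
hit rate = 2298 / (2298 + 12404) * 100
hit rate = 2298 / 14702 * 100
hit rate = 15.63%

15.63%


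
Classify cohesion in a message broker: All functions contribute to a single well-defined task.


Reasoning: Best: single purpose
Type: Functional cohesion

Functional cohesion


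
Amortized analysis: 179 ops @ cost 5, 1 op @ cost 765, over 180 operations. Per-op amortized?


Formula: Amortized cost = Total cost / Operations
Total cost = (179 * 5) + (1 * 765)
Total cost = 895 + 765 = 1660
Amortized = 1660 / 180 = 9.2222

9.2222


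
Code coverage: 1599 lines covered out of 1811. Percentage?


Coverage = covered / total * 100
Coverage = 1599 / 1811 * 100
Coverage = 88.29%

88.29%


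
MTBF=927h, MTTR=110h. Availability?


Availability = MTBF / (MTBF + MTTR)
Availability = 927 / (927 + 110)
Availability = 927 / 1037
Availability = 89.3925%

89.3925%


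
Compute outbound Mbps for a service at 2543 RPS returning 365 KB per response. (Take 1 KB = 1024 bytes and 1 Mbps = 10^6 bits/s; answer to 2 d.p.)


Formula: Mbps = payload_bytes * RPS * 8 / 1e6
Payload per request = 365 KB = 365 * 1024 = 373760 bytes
Total bytes/sec = 373760 * 2543 = 950471680
Total bits/sec = 950471680 * 8 = 7603773440
Mbps = 7603773440 / 1e6 = 7603.77

7603.77 Mbps


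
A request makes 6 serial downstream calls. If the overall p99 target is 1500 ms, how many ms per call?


Formula: per_stage = total_budget / stages
per_stage = 1500 / 6
per_stage = 250.0 ms

250.0 ms


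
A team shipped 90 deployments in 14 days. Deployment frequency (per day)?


Formula: deployments per day = releases / days
= 90 / 14
= 6.429 deploys/day
(equivalently, 45.0 deploys/week)

6.429 deploys/day


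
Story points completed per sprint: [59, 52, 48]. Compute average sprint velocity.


Formula: Avg velocity = Total points / Number of sprints
Points: [59, 52, 48]
Sum = 59 + 52 + 48 = 159
Avg velocity = 159 / 3 = 53.0 points/sprint

53.0 points/sprint


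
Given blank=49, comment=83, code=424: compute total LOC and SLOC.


Total LOC = blank + comment + code
Total LOC = 49 + 83 + 424 = 556
SLOC (source only) = code = 424

Total LOC: 556, SLOC: 424


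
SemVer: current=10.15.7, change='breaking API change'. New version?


Current: 10.15.7
Change category: 'breaking API change' → major bump
SemVer rule: major bump → increment MAJOR, reset MINOR and PATCH to 0
New: 11.0.0

11.0.0


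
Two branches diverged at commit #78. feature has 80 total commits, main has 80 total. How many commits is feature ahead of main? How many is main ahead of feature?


Common ancestor: commit #78
feature commits after divergence: 80 - 78 = 2
main commits after divergence: 80 - 78 = 2
feature is 2 commits ahead of main
main is 2 commits ahead of feature

feature ahead: 2, main ahead: 2


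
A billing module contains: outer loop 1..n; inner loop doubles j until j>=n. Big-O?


Reasoning: linear outer times logarithmic inner
Complexity: O(n log n)

O(n log n)


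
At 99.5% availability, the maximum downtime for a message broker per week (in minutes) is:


Formula: allowed downtime = period * (100 - SLA) / 100
Period (week) = 10080 minutes
Unavailability fraction = (100 - 99.5) / 100
Allowed downtime = 10080 * (100 - 99.5) / 100
Allowed downtime = 50.4 minutes

50.4 minutes


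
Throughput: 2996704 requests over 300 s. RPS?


Formula: throughput = requests / seconds
throughput = 2996704 / 300
throughput = 9989.01 requests/second

9989.01 requests/second


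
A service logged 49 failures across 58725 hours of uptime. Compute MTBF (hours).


Formula: MTBF = Total operating time / Number of failures
MTBF = 58725 / 49
MTBF = 1198.47 hours

1198.47 hours


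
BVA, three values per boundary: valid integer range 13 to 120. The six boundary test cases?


Range: [13, 120]
Boundaries: just below min, min, min+1, max-1, max, just above max
Values: [12, 13, 14, 119, 120, 121]

[12, 13, 14, 119, 120, 121]


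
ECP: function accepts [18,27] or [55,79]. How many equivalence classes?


Valid ranges: [18,27] and [55,79]
Class 1: x < 18 — invalid
Class 2: 18 ≤ x ≤ 27 — valid
Class 3: 27 < x < 55 — invalid (gap between ranges)
Class 4: 55 ≤ x ≤ 79 — valid
Class 5: x > 79 — invalid
Total equivalence classes: 5

5 equivalence classes


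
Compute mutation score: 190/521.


Mutation score = killed / total * 100
Mutation score = 190 / 521 * 100
Mutation score = 36.47%

36.47%


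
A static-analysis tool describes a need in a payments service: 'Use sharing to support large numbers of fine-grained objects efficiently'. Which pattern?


This matches the Flyweight pattern

Flyweight


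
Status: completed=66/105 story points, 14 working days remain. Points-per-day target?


Formula: Required rate = Remaining points / Days left
Remaining = 105 - 66 = 39 points
Required rate = 39 / 14 = 2.79 points/day

2.79 points/day


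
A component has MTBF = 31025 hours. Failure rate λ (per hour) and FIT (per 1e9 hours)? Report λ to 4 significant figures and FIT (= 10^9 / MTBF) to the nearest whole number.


Formula: λ = 1 / MTBF; FIT = λ × 1e9 = 1e9 / MTBF
λ = 1 / 31025 ≈ 3.223e-05 failures/hour
FIT = 1e9 / 31025 ≈ 32232 failures per 1e9 hours (nearest whole number)

λ = 3.223e-05 /h, FIT = 32232


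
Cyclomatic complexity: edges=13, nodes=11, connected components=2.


Formula: V(G) = E - N + 2P
V(G) = 13 - 11 + 2*2
V(G) = 2 + 4
V(G) = 6

6


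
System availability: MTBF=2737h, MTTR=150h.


Availability = MTBF / (MTBF + MTTR)
Availability = 2737 / (2737 + 150)
Availability = 2737 / 2887
Availability = 94.8043%

94.8043%


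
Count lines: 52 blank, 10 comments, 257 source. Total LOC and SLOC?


Total LOC = blank + comment + code
Total LOC = 52 + 10 + 257 = 319
SLOC (source only) = code = 257

Total LOC: 319, SLOC: 257


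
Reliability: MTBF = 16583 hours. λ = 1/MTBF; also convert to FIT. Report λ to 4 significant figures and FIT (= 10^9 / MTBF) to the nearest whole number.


Formula: λ = 1 / MTBF; FIT = λ × 1e9 = 1e9 / MTBF
λ = 1 / 16583 ≈ 6.030e-05 failures/hour
FIT = 1e9 / 16583 ≈ 60303 failures per 1e9 hours (nearest whole number)

λ = 6.030e-05 /h, FIT = 60303


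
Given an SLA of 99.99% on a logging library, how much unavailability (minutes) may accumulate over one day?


Formula: allowed downtime = period * (100 - SLA) / 100
Period (day) = 1440 minutes
Unavailability fraction = (100 - 99.99) / 100
Allowed downtime = 1440 * (100 - 99.99) / 100
Allowed downtime = 0.144 minutes

0.144 minutes


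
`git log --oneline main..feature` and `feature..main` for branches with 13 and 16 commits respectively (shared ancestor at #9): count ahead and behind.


Common ancestor: commit #9
feature commits after divergence: 13 - 9 = 4
main commits after divergence: 16 - 9 = 7
feature is 4 commits ahead of main
main is 7 commits ahead of feature

feature ahead: 4, main ahead: 7


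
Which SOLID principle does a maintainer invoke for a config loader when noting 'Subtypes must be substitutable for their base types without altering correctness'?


This describes the Liskov Substitution Principle (LSP)

Liskov Substitution Principle (LSP)


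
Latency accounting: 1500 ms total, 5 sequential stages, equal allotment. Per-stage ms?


Formula: per_stage = total_budget / stages
per_stage = 1500 / 5
per_stage = 300.0 ms

300.0 ms


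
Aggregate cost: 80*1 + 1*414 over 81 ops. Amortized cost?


Formula: Amortized cost = Total cost / Operations
Total cost = (80 * 1) + (1 * 414)
Total cost = 80 + 414 = 494
Amortized = 494 / 81 = 6.0988

6.0988


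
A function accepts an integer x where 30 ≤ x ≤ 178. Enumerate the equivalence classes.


Valid range: [30, 178]
Class 1: x < 30 — invalid
Class 2: 30 ≤ x ≤ 178 — valid
Class 3: x > 178 — invalid
Total equivalence classes: 3

3 equivalence classes


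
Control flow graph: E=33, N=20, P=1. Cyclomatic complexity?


Formula: V(G) = E - N + 2P
V(G) = 33 - 20 + 2*1
V(G) = 13 + 2
V(G) = 15

15


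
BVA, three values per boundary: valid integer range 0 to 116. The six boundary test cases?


Range: [0, 116]
Boundaries: just below min, min, min+1, max-1, max, just above max
Values: [-1, 0, 1, 115, 116, 117]

[-1, 0, 1, 115, 116, 117]


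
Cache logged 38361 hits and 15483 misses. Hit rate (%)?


Formula: hit rate = hits / (hits + misses) * 100
hit rate = 38361 / (38361 + 15483) * 100
hit rate = 38361 / 53844 * 100
hit rate = 71.24%

71.24%


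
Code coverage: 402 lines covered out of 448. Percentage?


Coverage = covered / total * 100
Coverage = 402 / 448 * 100
Coverage = 89.73%

89.73%


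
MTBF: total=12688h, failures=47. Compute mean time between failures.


Formula: MTBF = Total operating time / Number of failures
MTBF = 12688 / 47
MTBF = 269.96 hours

269.96 hours


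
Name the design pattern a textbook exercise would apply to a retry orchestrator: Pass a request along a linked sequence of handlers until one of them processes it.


This matches the Chain of Responsibility pattern

Chain of Responsibility


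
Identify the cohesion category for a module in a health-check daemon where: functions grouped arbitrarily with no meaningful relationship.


Reasoning: Worst: random grouping
Type: Coincidental cohesion

Coincidental cohesion


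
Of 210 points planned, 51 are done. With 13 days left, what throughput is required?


Formula: Required rate = Remaining points / Days left
Remaining = 210 - 51 = 159 points
Required rate = 159 / 13 = 12.23 points/day

12.23 points/day


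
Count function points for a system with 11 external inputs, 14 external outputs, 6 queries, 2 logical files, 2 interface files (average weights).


UFP = EI*4 + EO*5 + EQ*4 + ILF*10 + EIF*7
UFP = 11*4 + 14*5 + 6*4 + 2*10 + 2*7
UFP = 44 + 70 + 24 + 20 + 14
UFP = 172

172


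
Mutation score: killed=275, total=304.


Mutation score = killed / total * 100
Mutation score = 275 / 304 * 100
Mutation score = 90.46%

90.46%


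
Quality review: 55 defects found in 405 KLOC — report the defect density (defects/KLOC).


Defect density = defects / KLOC
Defect density = 55 / 405
Defect density = 0.136 defects/KLOC

0.136 defects/KLOC


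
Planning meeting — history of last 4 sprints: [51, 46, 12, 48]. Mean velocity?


Formula: Avg velocity = Total points / Number of sprints
Points: [51, 46, 12, 48]
Sum = 51 + 46 + 12 + 48 = 157
Avg velocity = 157 / 4 = 39.25 points/sprint

39.25 points/sprint


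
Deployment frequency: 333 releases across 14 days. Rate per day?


Formula: deployments per day = releases / days
= 333 / 14
= 23.786 deploys/day
(equivalently, 166.5 deploys/week)

23.786 deploys/day


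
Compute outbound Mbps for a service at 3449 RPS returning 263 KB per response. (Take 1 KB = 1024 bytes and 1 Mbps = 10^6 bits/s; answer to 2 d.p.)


Formula: Mbps = payload_bytes * RPS * 8 / 1e6
Payload per request = 263 KB = 263 * 1024 = 269312 bytes
Total bytes/sec = 269312 * 3449 = 928857088
Total bits/sec = 928857088 * 8 = 7430856704
Mbps = 7430856704 / 1e6 = 7430.86

7430.86 Mbps


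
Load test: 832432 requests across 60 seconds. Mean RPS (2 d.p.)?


Formula: throughput = requests / seconds
throughput = 832432 / 60
throughput = 13873.87 requests/second

13873.87 requests/second


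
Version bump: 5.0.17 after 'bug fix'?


Current: 5.0.17
Change category: 'bug fix' → patch bump
SemVer rule: patch bump → increment PATCH (MAJOR and MINOR unchanged)
New: 5.0.18

5.0.18


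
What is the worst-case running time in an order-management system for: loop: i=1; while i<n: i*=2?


Reasoning: i doubles each step so iterations are log2(n)
Complexity: O(log n)

O(log n)


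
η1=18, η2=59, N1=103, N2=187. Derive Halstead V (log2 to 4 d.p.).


Formula: V = N * log2(η), where N = N1 + N2 and η = η1 + η2
η = 18 + 59 = 77
N = 103 + 187 = 290
log2(77) ≈ 6.2668
V = 290 * 6.2668 = 1817.37

1817.37


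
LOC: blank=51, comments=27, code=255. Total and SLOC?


Total LOC = blank + comment + code
Total LOC = 51 + 27 + 255 = 333
SLOC (source only) = code = 255

Total LOC: 333, SLOC: 255


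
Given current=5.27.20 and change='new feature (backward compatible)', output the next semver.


Current: 5.27.20
Change category: 'new feature (backward compatible)' → minor bump
SemVer rule: minor bump → increment MINOR, reset PATCH to 0 (MAJOR unchanged)
New: 5.28.0

5.28.0


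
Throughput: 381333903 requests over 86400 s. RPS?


Formula: throughput = requests / seconds
throughput = 381333903 / 86400
throughput = 4413.59 requests/second

4413.59 requests/second


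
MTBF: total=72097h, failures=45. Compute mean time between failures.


Formula: MTBF = Total operating time / Number of failures
MTBF = 72097 / 45
MTBF = 1602.16 hours

1602.16 hours


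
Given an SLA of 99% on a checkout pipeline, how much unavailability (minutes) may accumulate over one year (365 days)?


Formula: allowed downtime = period * (100 - SLA) / 100
Period (year (365 days)) = 525600 minutes
Unavailability fraction = (100 - 99.0) / 100
Allowed downtime = 525600 * (100 - 99.0) / 100
Allowed downtime = 5256.0 minutes

5256.0 minutes


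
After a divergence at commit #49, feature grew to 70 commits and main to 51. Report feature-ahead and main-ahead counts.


Common ancestor: commit #49
feature commits after divergence: 70 - 49 = 21
main commits after divergence: 51 - 49 = 2
feature is 21 commits ahead of main
main is 2 commits ahead of feature

feature ahead: 21, main ahead: 2


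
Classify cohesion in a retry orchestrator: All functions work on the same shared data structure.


Reasoning: Functions share data
Type: Communicational cohesion

Communicational cohesion


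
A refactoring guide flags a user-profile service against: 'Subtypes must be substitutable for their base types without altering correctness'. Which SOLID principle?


This describes the Liskov Substitution Principle (LSP)

Liskov Substitution Principle (LSP)


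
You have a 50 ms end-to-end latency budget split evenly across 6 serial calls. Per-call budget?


Formula: per_stage = total_budget / stages
per_stage = 50 / 6
per_stage = 8.33 ms

8.33 ms


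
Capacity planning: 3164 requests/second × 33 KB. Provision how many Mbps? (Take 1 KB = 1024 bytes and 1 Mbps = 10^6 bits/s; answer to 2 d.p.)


Formula: Mbps = payload_bytes * RPS * 8 / 1e6
Payload per request = 33 KB = 33 * 1024 = 33792 bytes
Total bytes/sec = 33792 * 3164 = 106917888
Total bits/sec = 106917888 * 8 = 855343104
Mbps = 855343104 / 1e6 = 855.34

855.34 Mbps


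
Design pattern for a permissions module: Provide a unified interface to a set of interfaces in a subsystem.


This matches the Facade pattern

Facade


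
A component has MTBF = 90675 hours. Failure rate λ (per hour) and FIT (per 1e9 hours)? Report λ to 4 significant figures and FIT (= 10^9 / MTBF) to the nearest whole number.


Formula: λ = 1 / MTBF; FIT = λ × 1e9 = 1e9 / MTBF
λ = 1 / 90675 ≈ 1.103e-05 failures/hour
FIT = 1e9 / 90675 ≈ 11028 failures per 1e9 hours (nearest whole number)

λ = 1.103e-05 /h, FIT = 11028


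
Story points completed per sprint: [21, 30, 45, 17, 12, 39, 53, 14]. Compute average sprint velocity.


Formula: Avg velocity = Total points / Number of sprints
Points: [21, 30, 45, 17, 12, 39, 53, 14]
Sum = 21 + 30 + 45 + 17 + 12 + 39 + 53 + 14 = 231
Avg velocity = 231 / 8 = 28.88 points/sprint

28.88 points/sprint


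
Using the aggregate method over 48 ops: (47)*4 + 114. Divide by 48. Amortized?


Formula: Amortized cost = Total cost / Operations
Total cost = (47 * 4) + (1 * 114)
Total cost = 188 + 114 = 302
Amortized = 302 / 48 = 6.2917

6.2917


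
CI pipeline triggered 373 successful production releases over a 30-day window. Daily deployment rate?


Formula: deployments per day = releases / days
= 373 / 30
= 12.433 deploys/day
(equivalently, 87.03 deploys/week)

12.433 deploys/day


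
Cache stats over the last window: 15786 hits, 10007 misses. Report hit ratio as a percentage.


Formula: hit rate = hits / (hits + misses) * 100
hit rate = 15786 / (15786 + 10007) * 100
hit rate = 15786 / 25793 * 100
hit rate = 61.2%

61.2%


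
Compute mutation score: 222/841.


Mutation score = killed / total * 100
Mutation score = 222 / 841 * 100
Mutation score = 26.4%

26.4%


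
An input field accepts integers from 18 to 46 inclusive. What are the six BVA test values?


Range: [18, 46]
Boundaries: just below min, min, min+1, max-1, max, just above max
Values: [17, 18, 19, 45, 46, 47]

[17, 18, 19, 45, 46, 47]


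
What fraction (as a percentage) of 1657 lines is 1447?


Coverage = covered / total * 100
Coverage = 1447 / 1657 * 100
Coverage = 87.33%

87.33%


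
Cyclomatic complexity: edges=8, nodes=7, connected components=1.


Formula: V(G) = E - N + 2P
V(G) = 8 - 7 + 2*1
V(G) = 1 + 2
V(G) = 3

3


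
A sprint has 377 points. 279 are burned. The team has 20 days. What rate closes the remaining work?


Formula: Required rate = Remaining points / Days left
Remaining = 377 - 279 = 98 points
Required rate = 98 / 20 = 4.9 points/day

4.9 points/day


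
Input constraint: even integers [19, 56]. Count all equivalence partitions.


Constraint: even integers in [19, 56]
Class 1: x < 19 — out-of-range invalid
Class 2: x in [19,56] but odd — wrong type invalid
Class 3: x in [19,56] and even — valid
Class 4: x > 56 — out-of-range invalid
Total equivalence classes: 4

4 equivalence classes


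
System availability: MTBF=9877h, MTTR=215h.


Availability = MTBF / (MTBF + MTTR)
Availability = 9877 / (9877 + 215)
Availability = 9877 / 10092
Availability = 97.8696%

97.8696%


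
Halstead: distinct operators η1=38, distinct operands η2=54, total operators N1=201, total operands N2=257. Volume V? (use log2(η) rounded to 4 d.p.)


Formula: V = N * log2(η), where N = N1 + N2 and η = η1 + η2
η = 38 + 54 = 92
N = 201 + 257 = 458
log2(92) ≈ 6.5236
V = 458 * 6.5236 = 2987.81

2987.81


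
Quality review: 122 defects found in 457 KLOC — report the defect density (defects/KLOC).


Defect density = defects / KLOC
Defect density = 122 / 457
Defect density = 0.267 defects/KLOC

0.267 defects/KLOC


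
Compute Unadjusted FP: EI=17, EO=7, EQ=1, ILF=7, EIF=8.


UFP = EI*4 + EO*5 + EQ*4 + ILF*10 + EIF*7
UFP = 17*4 + 7*5 + 1*4 + 7*10 + 8*7
UFP = 68 + 35 + 4 + 70 + 56
UFP = 233

233


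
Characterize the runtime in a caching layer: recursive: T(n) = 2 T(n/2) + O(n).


Reasoning: master theorem case 2 (merge-sort recurrence)
Complexity: O(n log n)

O(n log n)


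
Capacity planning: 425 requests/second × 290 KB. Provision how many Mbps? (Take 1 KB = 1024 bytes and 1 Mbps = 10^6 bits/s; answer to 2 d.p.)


Formula: Mbps = payload_bytes * RPS * 8 / 1e6
Payload per request = 290 KB = 290 * 1024 = 296960 bytes
Total bytes/sec = 296960 * 425 = 126208000
Total bits/sec = 126208000 * 8 = 1009664000
Mbps = 1009664000 / 1e6 = 1009.66

1009.66 Mbps


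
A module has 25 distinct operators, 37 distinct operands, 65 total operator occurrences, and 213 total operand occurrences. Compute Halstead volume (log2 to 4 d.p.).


Formula: V = N * log2(η), where N = N1 + N2 and η = η1 + η2
η = 25 + 37 = 62
N = 65 + 213 = 278
log2(62) ≈ 5.9542
V = 278 * 5.9542 = 1655.27

1655.27


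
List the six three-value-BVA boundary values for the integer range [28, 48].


Range: [28, 48]
Boundaries: just below min, min, min+1, max-1, max, just above max
Values: [27, 28, 29, 47, 48, 49]

[27, 28, 29, 47, 48, 49]


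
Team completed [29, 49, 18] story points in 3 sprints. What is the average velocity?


Formula: Avg velocity = Total points / Number of sprints
Points: [29, 49, 18]
Sum = 29 + 49 + 18 = 96
Avg velocity = 96 / 3 = 32.0 points/sprint

32.0 points/sprint


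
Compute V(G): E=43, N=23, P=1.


Formula: V(G) = E - N + 2P
V(G) = 43 - 23 + 2*1
V(G) = 20 + 2
V(G) = 22

22


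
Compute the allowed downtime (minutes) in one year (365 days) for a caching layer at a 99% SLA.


Formula: allowed downtime = period * (100 - SLA) / 100
Period (year (365 days)) = 525600 minutes
Unavailability fraction = (100 - 99.0) / 100
Allowed downtime = 525600 * (100 - 99.0) / 100
Allowed downtime = 5256.0 minutes

5256.0 minutes


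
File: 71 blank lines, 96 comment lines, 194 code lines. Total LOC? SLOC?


Total LOC = blank + comment + code
Total LOC = 71 + 96 + 194 = 361
SLOC (source only) = code = 194

Total LOC: 361, SLOC: 194


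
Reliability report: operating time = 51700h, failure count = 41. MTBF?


Formula: MTBF = Total operating time / Number of failures
MTBF = 51700 / 41
MTBF = 1260.98 hours

1260.98 hours


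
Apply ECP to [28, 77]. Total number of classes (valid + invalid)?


Valid range: [28, 77]
Class 1: x < 28 — invalid
Class 2: 28 ≤ x ≤ 77 — valid
Class 3: x > 77 — invalid
Total equivalence classes: 3

3 equivalence classes


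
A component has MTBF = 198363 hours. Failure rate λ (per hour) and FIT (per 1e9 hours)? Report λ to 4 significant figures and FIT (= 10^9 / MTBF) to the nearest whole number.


Formula: λ = 1 / MTBF; FIT = λ × 1e9 = 1e9 / MTBF
λ = 1 / 198363 ≈ 5.041e-06 failures/hour
FIT = 1e9 / 198363 ≈ 5041 failures per 1e9 hours (nearest whole number)

λ = 5.041e-06 /h, FIT = 5041


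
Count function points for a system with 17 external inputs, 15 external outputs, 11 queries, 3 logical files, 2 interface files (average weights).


UFP = EI*4 + EO*5 + EQ*4 + ILF*10 + EIF*7
UFP = 17*4 + 15*5 + 11*4 + 3*10 + 2*7
UFP = 68 + 75 + 44 + 30 + 14
UFP = 231

231


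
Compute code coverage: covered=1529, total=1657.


Coverage = covered / total * 100
Coverage = 1529 / 1657 * 100
Coverage = 92.28%

92.28%


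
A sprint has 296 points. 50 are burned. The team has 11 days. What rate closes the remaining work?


Formula: Required rate = Remaining points / Days left
Remaining = 296 - 50 = 246 points
Required rate = 246 / 11 = 22.36 points/day

22.36 points/day


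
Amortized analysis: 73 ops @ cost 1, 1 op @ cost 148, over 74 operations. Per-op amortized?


Formula: Amortized cost = Total cost / Operations
Total cost = (73 * 1) + (1 * 148)
Total cost = 73 + 148 = 221
Amortized = 221 / 74 = 2.9865

2.9865


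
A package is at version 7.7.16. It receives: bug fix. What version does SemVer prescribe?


Current: 7.7.16
Change category: 'bug fix' → patch bump
SemVer rule: patch bump → increment PATCH (MAJOR and MINOR unchanged)
New: 7.7.17

7.7.17


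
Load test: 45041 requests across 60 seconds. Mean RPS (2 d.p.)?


Formula: throughput = requests / seconds
throughput = 45041 / 60
throughput = 750.68 requests/second

750.68 requests/second


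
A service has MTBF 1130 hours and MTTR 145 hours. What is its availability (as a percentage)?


Availability = MTBF / (MTBF + MTTR)
Availability = 1130 / (1130 + 145)
Availability = 1130 / 1275
Availability = 88.6275%

88.6275%


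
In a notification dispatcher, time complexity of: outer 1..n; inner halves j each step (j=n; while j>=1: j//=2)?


Reasoning: n times log n
Complexity: O(n log n)

O(n log n)


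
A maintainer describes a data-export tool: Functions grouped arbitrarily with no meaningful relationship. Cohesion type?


Reasoning: Worst: random grouping
Type: Coincidental cohesion

Coincidental cohesion


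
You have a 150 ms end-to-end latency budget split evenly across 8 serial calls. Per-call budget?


Formula: per_stage = total_budget / stages
per_stage = 150 / 8
per_stage = 18.75 ms

18.75 ms


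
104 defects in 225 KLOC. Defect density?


Defect density = defects / KLOC
Defect density = 104 / 225
Defect density = 0.462 defects/KLOC

0.462 defects/KLOC


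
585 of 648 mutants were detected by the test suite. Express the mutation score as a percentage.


Mutation score = killed / total * 100
Mutation score = 585 / 648 * 100
Mutation score = 90.28%

90.28%


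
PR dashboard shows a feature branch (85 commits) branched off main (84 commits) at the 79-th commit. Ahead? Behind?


Common ancestor: commit #79
feature commits after divergence: 85 - 79 = 6
main commits after divergence: 84 - 79 = 5
feature is 6 commits ahead of main
main is 5 commits ahead of feature

feature ahead: 6, main ahead: 5


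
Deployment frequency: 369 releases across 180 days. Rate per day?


Formula: deployments per day = releases / days
= 369 / 180
= 2.05 deploys/day
(equivalently, 14.35 deploys/week)

2.05 deploys/day


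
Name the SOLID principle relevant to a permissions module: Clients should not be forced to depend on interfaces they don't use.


This describes the Interface Segregation Principle (ISP)

Interface Segregation Principle (ISP)
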